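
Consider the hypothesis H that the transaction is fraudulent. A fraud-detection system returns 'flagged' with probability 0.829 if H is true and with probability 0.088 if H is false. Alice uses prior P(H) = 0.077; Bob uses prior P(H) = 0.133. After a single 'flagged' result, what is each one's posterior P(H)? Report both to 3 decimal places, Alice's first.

P('+'|H) = 0.829, P('+'|¬H) = 0.088.
Alice: numerator 0.829·0.077 = 0.063833; evidence = 0.063833+0.088·0.923 = 0.14506; posterior = 0.440.
Bob: numerator 0.829·0.133 = 0.11026; evidence = 0.11026+0.088·0.867 = 0.18655; posterior = 0.591.

Alice: 0.440; Bob: 0.591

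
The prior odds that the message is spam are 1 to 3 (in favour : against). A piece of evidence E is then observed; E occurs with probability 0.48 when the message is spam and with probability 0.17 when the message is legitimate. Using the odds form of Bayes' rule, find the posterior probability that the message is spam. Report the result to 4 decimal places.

Prior odds = 1/3 = 0.33333.
Likelihood ratio for E = 0.48/0.17 = 2.8235.
Posterior odds = prior odds × LR = 0.94118.
Posterior probability = odds/(1+odds) = 0.94118/1.9412 = 0.4848.

Posterior probability ≈ 0.4848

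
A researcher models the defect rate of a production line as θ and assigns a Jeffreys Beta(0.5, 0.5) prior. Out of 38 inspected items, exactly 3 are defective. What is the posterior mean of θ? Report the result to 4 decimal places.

Observing 3 successes and 35 failures updates Beta(0.5, 0.5) by adding the success and failure counts to the two shape parameters: α = 0.5+3 = 3.5, β = 0.5+35 = 35.5.
Posterior mean = α/(α+β) = 3.5/39 = 0.0897.

Posterior mean ≈ 0.0897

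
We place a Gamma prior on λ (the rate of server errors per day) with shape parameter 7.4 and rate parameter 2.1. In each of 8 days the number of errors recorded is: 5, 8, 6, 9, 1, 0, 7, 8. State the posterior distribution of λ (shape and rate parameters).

Total count ∑xᵢ = 44 over n = 8 days.
Gamma is conjugate to the Poisson likelihood: posterior is Gamma(shape = 7.4+44 = 51.4, rate = 2.1+8 = 10.1).

Posterior: Gamma(shape=51.4, rate=10.1)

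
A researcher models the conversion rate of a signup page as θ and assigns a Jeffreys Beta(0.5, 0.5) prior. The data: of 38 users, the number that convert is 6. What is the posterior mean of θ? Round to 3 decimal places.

The binomial likelihood is conjugate to the Beta prior: with 6 successes and 32 failures, the posterior is Beta(0.5+6, 0.5+32) = Beta(6.5, 32.5).
E[θ | data] = 6.5/(6.5+32.5) = 0.167.

Posterior mean ≈ 0.167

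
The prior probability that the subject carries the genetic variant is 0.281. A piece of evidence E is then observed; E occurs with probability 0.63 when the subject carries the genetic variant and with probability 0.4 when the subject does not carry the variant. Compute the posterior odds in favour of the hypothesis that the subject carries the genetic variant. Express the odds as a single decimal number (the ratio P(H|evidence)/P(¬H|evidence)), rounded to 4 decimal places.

Posterior odds ≈ 0.6155

Prior odds = 0.281/(1−0.281) = 0.39082. In log-odds, ln(0.39082) = -0.93951.
Add log likelihood ratio: ln(1.5750) = 0.45426.
Posterior log-odds = -0.48525, so posterior odds = exp(-0.48525) = 0.61554.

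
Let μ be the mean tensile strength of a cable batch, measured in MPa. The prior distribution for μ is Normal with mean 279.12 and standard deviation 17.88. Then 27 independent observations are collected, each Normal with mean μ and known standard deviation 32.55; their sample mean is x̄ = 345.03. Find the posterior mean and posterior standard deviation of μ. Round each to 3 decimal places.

Posterior mean ≈ 337.824; posterior SD ≈ 5.912

With known σ, the Normal prior is conjugate. Weight on the data is w = (n/σ²)/(n/σ² + 1/τ₀²) = 0.0254837/(0.0254837+0.00312799) = 0.89067.
Posterior mean = w·x̄ + (1−w)·μ₀ = 0.89067·345.03 + 0.10933·279.12 = 337.824. Posterior variance = 1/(0.0254837+0.00312799) = 34.9508, so SD = 5.912.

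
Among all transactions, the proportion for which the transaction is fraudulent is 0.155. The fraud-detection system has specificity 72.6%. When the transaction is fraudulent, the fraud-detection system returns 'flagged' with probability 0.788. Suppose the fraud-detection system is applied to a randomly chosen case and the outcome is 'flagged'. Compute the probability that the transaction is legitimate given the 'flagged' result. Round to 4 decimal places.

Let H be the event that the transaction is fraudulent. P(H) = 0.155, so P(¬H) = 0.845. With E the 'flagged' result, P(E|H) = 0.788 and P(E|¬H) = 0.274.
P(E) = 0.788·0.155 + 0.274·0.845 = 0.12214 + 0.23153 = 0.35367.
By Bayes' theorem, P(H|E) = 0.12214 / 0.35367 = 0.3454. Hence P(¬H|E) = 1 − 0.3454 = 0.6546.

P(¬H | E) ≈ 0.6546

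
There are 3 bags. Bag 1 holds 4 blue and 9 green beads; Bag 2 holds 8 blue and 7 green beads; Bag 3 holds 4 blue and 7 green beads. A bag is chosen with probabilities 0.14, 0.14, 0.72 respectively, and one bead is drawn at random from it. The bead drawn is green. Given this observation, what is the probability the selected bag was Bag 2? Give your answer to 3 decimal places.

Posterior probability ≈ 0.105

Tabulate prior·likelihood by source: [1] prior 0.14, lik 0.6923, product 0.09692; [2] prior 0.14, lik 0.4667, product 0.06533; [3] prior 0.72, lik 0.6364, product 0.4582.
Normalizing constant = 0.62044; the posterior for Bag 2 is its product over the sum, 0.06533/0.62044 = 0.105.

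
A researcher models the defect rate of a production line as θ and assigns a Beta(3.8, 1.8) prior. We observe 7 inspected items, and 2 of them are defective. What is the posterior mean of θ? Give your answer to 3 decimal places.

The binomial likelihood is conjugate to the Beta prior: with 2 successes and 5 failures, the posterior is Beta(3.8+2, 1.8+5) = Beta(5.8, 6.8).
E[θ | data] = 5.8/(5.8+6.8) = 0.460.

Posterior mean ≈ 0.460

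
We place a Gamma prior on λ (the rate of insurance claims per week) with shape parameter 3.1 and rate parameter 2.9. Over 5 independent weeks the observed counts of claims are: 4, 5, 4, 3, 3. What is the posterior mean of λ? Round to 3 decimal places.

Total count ∑xᵢ = 19 over n = 5 weeks.
Gamma is conjugate to the Poisson likelihood: posterior is Gamma(shape = 3.1+19 = 22.1, rate = 2.9+5 = 7.9).
Posterior mean = shape/rate = 22.1/7.9 = 2.797.

Posterior mean ≈ 2.797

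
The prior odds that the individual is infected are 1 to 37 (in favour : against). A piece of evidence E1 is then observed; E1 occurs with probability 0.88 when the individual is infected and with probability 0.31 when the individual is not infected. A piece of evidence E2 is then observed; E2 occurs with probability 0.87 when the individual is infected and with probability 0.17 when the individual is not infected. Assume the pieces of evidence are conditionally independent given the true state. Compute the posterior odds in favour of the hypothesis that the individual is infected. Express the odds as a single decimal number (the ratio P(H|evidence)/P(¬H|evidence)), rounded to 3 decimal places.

Prior odds = 1/37 = 0.027027.
Likelihood ratio for E1 = 0.88/0.31 = 2.8387.
Likelihood ratio for E2 = 0.87/0.17 = 5.1176.
Posterior odds = prior odds × LR₁ × LR₂ = 0.39264.

Posterior odds ≈ 0.393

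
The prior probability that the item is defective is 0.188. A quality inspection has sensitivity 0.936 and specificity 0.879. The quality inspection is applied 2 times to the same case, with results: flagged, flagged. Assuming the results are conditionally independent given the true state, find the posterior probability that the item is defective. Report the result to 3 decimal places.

Let H be the event that the item is defective; start with P(H) = 0.188. P('flagged'|H) = 0.936, P('flagged'|¬H) = 0.121.
Update on result 1 ('flagged'): P(H) ← 0.936·0.1880 / (0.936·0.1880 + 0.121·0.8120) = 0.17597/0.27422 = 0.6417.
Update on result 2 ('flagged'): P(H) ← 0.936·0.6417 / (0.936·0.6417 + 0.121·0.3583) = 0.60063/0.64399 = 0.9327.

Posterior P(H) ≈ 0.933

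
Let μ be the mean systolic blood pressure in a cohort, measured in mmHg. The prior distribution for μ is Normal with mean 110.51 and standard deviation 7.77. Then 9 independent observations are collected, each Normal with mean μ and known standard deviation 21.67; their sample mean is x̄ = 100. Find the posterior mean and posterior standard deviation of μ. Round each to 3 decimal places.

Posterior mean ≈ 104.872; posterior SD ≈ 5.290

With known σ, the Normal prior is conjugate. Weight on the data is w = (n/σ²)/(n/σ² + 1/τ₀²) = 0.0191657/(0.0191657+0.0165637) = 0.53641.
Posterior mean = w·x̄ + (1−w)·μ₀ = 0.53641·100 + 0.46359·110.51 = 104.872. Posterior variance = 1/(0.0191657+0.0165637) = 27.9881, so SD = 5.290.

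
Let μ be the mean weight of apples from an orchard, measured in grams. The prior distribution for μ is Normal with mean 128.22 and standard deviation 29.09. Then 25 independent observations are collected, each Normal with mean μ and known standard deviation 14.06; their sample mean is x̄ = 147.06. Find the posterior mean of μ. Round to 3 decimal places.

Posterior mean ≈ 146.886

With known σ, the Normal prior is conjugate. Weight on the data is w = (n/σ²)/(n/σ² + 1/τ₀²) = 0.126465/(0.126465+0.00118171) = 0.99074.
Posterior mean = w·x̄ + (1−w)·μ₀ = 0.99074·147.06 + 0.0092577·128.22 = 146.886.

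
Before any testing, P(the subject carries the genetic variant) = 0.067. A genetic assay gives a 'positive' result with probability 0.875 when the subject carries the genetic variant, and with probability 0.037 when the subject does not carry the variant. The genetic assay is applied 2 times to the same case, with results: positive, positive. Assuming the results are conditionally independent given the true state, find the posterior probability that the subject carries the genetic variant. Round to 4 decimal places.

Posterior P(H) ≈ 0.9757

Let H be the event that the subject carries the genetic variant; start with P(H) = 0.067. P('positive'|H) = 0.875, P('positive'|¬H) = 0.037.
Update on result 1 ('positive'): P(H) ← 0.875·0.0670 / (0.875·0.0670 + 0.037·0.9330) = 0.058625/0.093146 = 0.6294.
Update on result 2 ('positive'): P(H) ← 0.875·0.6294 / (0.875·0.6294 + 0.037·0.3706) = 0.55071/0.56443 = 0.9757.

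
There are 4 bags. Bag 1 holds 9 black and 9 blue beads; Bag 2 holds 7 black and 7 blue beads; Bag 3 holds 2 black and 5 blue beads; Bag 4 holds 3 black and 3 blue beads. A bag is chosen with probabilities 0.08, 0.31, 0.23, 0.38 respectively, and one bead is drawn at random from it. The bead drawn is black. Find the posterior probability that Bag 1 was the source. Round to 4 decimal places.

Posterior probability ≈ 0.0887

Tabulate prior·likelihood by source: [1] prior 0.08, lik 0.5, product 0.04000; [2] prior 0.31, lik 0.5, product 0.1550; [3] prior 0.23, lik 0.2857, product 0.06571; [4] prior 0.38, lik 0.5, product 0.1900.
Normalizing constant = 0.45071; the posterior for Bag 1 is its product over the sum, 0.04000/0.45071 = 0.0887.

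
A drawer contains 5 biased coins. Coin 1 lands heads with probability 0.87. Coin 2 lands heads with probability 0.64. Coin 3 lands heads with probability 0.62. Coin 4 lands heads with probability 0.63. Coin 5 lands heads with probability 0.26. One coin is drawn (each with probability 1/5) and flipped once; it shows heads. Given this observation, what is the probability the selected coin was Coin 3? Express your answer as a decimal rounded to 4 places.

Tabulate prior·likelihood by source: [1] prior 0.2, lik 0.87, product 0.1740; [2] prior 0.2, lik 0.64, product 0.1280; [3] prior 0.2, lik 0.62, product 0.1240; [4] prior 0.2, lik 0.63, product 0.1260; [5] prior 0.2, lik 0.26, product 0.05200.
Normalizing constant = 0.60400; the posterior for Coin 3 is its product over the sum, 0.1240/0.60400 = 0.2053.

Posterior probability ≈ 0.2053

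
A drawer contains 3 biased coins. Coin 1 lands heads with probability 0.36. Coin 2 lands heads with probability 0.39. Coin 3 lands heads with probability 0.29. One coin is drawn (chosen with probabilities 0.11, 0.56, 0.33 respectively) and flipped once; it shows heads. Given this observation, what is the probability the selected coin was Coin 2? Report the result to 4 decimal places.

Posterior probability ≈ 0.6175

Tabulate prior·likelihood by source: [1] prior 0.11, lik 0.36, product 0.03960; [2] prior 0.56, lik 0.39, product 0.2184; [3] prior 0.33, lik 0.29, product 0.09570.
Normalizing constant = 0.35370; the posterior for Coin 2 is its product over the sum, 0.2184/0.35370 = 0.6175.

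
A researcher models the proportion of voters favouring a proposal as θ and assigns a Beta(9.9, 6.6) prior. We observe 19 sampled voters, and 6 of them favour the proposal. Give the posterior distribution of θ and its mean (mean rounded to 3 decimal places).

Posterior: Beta(15.9, 19.6); mean ≈ 0.448

The binomial likelihood is conjugate to the Beta prior: with 6 successes and 13 failures, the posterior is Beta(9.9+6, 6.6+13) = Beta(15.9, 19.6).
Posterior mean = α/(α+β) = 15.9/35.5 = 0.448.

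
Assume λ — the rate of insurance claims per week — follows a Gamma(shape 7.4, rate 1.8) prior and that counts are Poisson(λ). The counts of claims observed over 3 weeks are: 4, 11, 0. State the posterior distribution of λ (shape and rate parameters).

The Poisson likelihood adds the total count to the shape and the number of exposure periods to the rate. Here ∑xᵢ = 15 and n = 3, so shape 7.4→22.4 and rate 1.8→4.8.

Posterior: Gamma(shape=22.4, rate=4.8)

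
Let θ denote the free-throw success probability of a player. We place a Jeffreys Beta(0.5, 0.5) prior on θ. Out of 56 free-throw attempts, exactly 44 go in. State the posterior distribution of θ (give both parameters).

Observing 44 successes and 12 failures updates Beta(0.5, 0.5) by adding the success and failure counts to the two shape parameters: α = 0.5+44 = 44.5, β = 0.5+12 = 12.5.

Posterior: Beta(44.5, 12.5)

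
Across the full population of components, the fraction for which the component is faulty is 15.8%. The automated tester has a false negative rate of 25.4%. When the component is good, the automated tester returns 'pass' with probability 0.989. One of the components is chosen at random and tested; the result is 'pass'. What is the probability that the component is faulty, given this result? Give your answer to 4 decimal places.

P(H | E) ≈ 0.0460

Write H for 'the component is faulty'. Prior odds H:¬H = 0.158/0.842 = 0.18765. For the 'pass' outcome, the likelihood ratio is 0.254/0.989 = 0.25683.
Posterior odds = 0.18765 × 0.25683 = 0.048193, so P(H|E) = 0.048193/(1+0.048193) = 0.0460.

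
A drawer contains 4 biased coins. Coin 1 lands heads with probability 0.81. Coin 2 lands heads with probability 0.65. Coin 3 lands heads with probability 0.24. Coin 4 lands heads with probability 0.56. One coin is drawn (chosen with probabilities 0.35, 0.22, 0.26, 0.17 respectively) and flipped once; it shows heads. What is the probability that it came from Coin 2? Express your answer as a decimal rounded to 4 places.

Posterior probability ≈ 0.2448

Tabulate prior·likelihood by source: [1] prior 0.35, lik 0.81, product 0.2835; [2] prior 0.22, lik 0.65, product 0.1430; [3] prior 0.26, lik 0.24, product 0.06240; [4] prior 0.17, lik 0.56, product 0.09520.
Normalizing constant = 0.58410; the posterior for Coin 2 is its product over the sum, 0.1430/0.58410 = 0.2448.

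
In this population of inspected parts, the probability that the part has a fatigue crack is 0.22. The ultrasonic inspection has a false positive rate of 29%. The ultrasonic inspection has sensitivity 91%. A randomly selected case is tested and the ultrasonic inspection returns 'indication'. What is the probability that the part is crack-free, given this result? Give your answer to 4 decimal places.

Write H for 'the part has a fatigue crack'. Prior odds H:¬H = 0.22/0.78 = 0.28205. For the 'indication' outcome, the likelihood ratio is 0.91/0.29 = 3.1379.
Posterior odds = 0.28205 × 3.1379 = 0.88506, so P(H|E) = 0.88506/(1+0.88506) = 0.4695. Then P(¬H|E) = 1 − 0.4695 = 0.5305.

P(¬H | E) ≈ 0.5305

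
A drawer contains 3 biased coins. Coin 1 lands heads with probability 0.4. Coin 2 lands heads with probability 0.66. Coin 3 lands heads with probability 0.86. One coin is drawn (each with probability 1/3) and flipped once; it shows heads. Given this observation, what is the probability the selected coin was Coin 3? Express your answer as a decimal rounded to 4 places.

P(heads|C1) = 0.4; P(heads|C2) = 0.66; P(heads|C3) = 0.86.
Prior × likelihood for each source: 0.333333·0.4=0.1333, 0.333333·0.66=0.2200, 0.333333·0.86=0.2867. Summing gives P(heads) = 0.64000.
P(Coin 3 | heads) = 0.2867 / 0.64000 = 0.4479.

Posterior probability ≈ 0.4479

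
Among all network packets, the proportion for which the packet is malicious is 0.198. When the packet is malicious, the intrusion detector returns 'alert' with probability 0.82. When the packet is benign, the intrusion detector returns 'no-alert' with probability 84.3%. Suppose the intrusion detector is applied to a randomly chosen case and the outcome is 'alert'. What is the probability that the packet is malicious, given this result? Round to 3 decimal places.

Write H for 'the packet is malicious'. Prior odds H:¬H = 0.198/0.802 = 0.24688. For the 'alert' outcome, the likelihood ratio is 0.82/0.157 = 5.2229.
Posterior odds = 0.24688 × 5.2229 = 1.2895, so P(H|E) = 1.2895/(1+1.2895) = 0.563.

P(H | E) ≈ 0.563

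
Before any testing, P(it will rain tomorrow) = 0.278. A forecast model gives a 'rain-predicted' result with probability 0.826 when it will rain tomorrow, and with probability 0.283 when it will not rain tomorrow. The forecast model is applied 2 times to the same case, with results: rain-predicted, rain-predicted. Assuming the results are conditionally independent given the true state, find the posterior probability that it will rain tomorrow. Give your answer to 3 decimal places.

Posterior P(H) ≈ 0.766

Let H be the event that it will rain tomorrow; start with P(H) = 0.278. P('rain-predicted'|H) = 0.826, P('rain-predicted'|¬H) = 0.283.
Update on result 1 ('rain-predicted'): P(H) ← 0.826·0.2780 / (0.826·0.2780 + 0.283·0.7220) = 0.22963/0.43395 = 0.5292.
Update on result 2 ('rain-predicted'): P(H) ← 0.826·0.5292 / (0.826·0.5292 + 0.283·0.4708) = 0.43708/0.57033 = 0.7664.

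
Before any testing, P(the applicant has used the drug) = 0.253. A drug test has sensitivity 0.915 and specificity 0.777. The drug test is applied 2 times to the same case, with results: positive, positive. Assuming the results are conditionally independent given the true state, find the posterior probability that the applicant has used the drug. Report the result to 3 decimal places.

With H the event that the applicant has used the drug, the joint likelihood of the observed sequence is P(data|H) = 0.915·0.915 = 0.83723 and P(data|¬H) = 0.223·0.223 = 0.049729.
Bayes: P(H|data) = 0.253·0.83723 / (0.253·0.83723 + 0.747·0.049729) = 0.21182/0.24897 = 0.8508.

Posterior P(H) ≈ 0.851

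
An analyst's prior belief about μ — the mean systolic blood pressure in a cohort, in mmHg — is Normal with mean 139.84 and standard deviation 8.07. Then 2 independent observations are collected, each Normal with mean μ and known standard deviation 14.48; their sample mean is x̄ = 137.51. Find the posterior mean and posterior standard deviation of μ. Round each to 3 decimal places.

Prior precision 1/τ₀² = 1/8.07² = 0.0153551; data precision n/σ² = 2/14.48² = 0.00953878.
Posterior precision = 0.0153551 + 0.00953878 = 0.0248939, giving posterior SD = 1/√0.0248939 = 6.338.
Posterior mean = (0.0153551·139.84 + 0.00953878·137.51) / 0.0248939 = 138.947.

Posterior mean ≈ 138.947; posterior SD ≈ 6.338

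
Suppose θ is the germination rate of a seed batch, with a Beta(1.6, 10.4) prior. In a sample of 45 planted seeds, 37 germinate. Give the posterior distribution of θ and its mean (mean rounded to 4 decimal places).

Posterior: Beta(38.6, 18.4); mean ≈ 0.6772

The binomial likelihood is conjugate to the Beta prior: with 37 successes and 8 failures, the posterior is Beta(1.6+37, 10.4+8) = Beta(38.6, 18.4).
Posterior mean = α/(α+β) = 38.6/57 = 0.6772.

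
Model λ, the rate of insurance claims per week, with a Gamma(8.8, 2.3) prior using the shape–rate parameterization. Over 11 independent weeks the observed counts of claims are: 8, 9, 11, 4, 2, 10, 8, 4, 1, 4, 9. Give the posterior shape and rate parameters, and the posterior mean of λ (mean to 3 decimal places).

The Poisson likelihood adds the total count to the shape and the number of exposure periods to the rate. Here ∑xᵢ = 70 and n = 11, so shape 8.8→78.8 and rate 2.3→13.3.
E[λ | data] = 78.8/13.3 = 5.925.

Posterior: Gamma(shape=78.8, rate=13.3); mean ≈ 5.925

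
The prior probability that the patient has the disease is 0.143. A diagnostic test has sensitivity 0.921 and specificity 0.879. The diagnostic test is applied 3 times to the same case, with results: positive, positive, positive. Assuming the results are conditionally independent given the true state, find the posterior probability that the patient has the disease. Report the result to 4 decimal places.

Let H be the event that the patient has the disease; start with P(H) = 0.143. P('positive'|H) = 0.921, P('positive'|¬H) = 0.121.
Update on result 1 ('positive'): P(H) ← 0.921·0.1430 / (0.921·0.1430 + 0.121·0.8570) = 0.13170/0.23540 = 0.5595.
Update on result 2 ('positive'): P(H) ← 0.921·0.5595 / (0.921·0.5595 + 0.121·0.4405) = 0.51529/0.56859 = 0.9063.
Update on result 3 ('positive'): P(H) ← 0.921·0.9063 / (0.921·0.9063 + 0.121·0.0937) = 0.83466/0.84600 = 0.9866.

Posterior P(H) ≈ 0.9866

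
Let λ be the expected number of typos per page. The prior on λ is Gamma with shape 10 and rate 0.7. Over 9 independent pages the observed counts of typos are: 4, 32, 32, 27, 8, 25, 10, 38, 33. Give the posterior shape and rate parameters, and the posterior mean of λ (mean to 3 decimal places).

Total count ∑xᵢ = 209 over n = 9 pages.
Gamma is conjugate to the Poisson likelihood: posterior is Gamma(shape = 10+209 = 219, rate = 0.7+9 = 9.7).
Posterior mean = shape/rate = 219/9.7 = 22.577.

Posterior: Gamma(shape=219, rate=9.7); mean ≈ 22.577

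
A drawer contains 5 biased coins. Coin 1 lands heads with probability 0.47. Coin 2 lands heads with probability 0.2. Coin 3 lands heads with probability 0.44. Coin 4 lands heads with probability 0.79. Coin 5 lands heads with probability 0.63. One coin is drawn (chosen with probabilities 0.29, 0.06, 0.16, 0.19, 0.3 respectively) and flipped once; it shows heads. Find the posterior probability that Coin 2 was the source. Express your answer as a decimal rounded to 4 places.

Tabulate prior·likelihood by source: [1] prior 0.29, lik 0.47, product 0.1363; [2] prior 0.06, lik 0.2, product 0.01200; [3] prior 0.16, lik 0.44, product 0.07040; [4] prior 0.19, lik 0.79, product 0.1501; [5] prior 0.3, lik 0.63, product 0.1890.
Normalizing constant = 0.55780; the posterior for Coin 2 is its product over the sum, 0.01200/0.55780 = 0.0215.

Posterior probability ≈ 0.0215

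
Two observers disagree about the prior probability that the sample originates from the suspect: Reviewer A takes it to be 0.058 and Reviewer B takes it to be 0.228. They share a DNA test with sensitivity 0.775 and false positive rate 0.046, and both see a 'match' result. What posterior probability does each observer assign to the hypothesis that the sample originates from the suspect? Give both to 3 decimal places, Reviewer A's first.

The likelihood ratio for a 'match' result is 0.775/0.046 = 16.848.
Reviewer A: prior odds 0.058/0.942 = 0.061571; posterior odds 1.0373; posterior probability 0.509.
Reviewer B: prior odds 0.228/0.772 = 0.29534; posterior odds 4.9758; posterior probability 0.833.

Reviewer A: 0.509; Reviewer B: 0.833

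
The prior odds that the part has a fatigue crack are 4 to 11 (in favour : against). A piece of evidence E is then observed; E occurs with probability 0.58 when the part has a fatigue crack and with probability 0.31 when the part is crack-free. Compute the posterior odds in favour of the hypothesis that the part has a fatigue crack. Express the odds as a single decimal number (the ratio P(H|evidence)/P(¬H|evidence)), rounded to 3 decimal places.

Posterior odds ≈ 0.680

Prior odds = 4/11 = 0.36364. In log-odds, ln(0.36364) = -1.0116.
Add log likelihood ratio: ln(1.8710) = 0.62646.
Posterior log-odds = -0.38515, so posterior odds = exp(-0.38515) = 0.68035.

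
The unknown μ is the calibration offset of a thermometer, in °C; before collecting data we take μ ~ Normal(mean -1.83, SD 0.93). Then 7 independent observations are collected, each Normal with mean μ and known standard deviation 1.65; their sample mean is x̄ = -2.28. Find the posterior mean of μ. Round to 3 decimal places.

Posterior mean ≈ -2.140

Prior precision 1/τ₀² = 1/0.93² = 1.15620; data precision n/σ² = 7/1.65² = 2.57117.
Posterior precision = 1.15620 + 2.57117 = 3.72737.
Posterior mean = (1.15620·-1.83 + 2.57117·-2.28) / 3.72737 = -2.140.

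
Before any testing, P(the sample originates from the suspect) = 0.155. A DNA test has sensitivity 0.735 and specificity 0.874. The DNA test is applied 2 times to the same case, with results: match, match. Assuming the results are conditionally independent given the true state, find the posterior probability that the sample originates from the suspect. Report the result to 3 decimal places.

Posterior P(H) ≈ 0.862

With H the event that the sample originates from the suspect, the joint likelihood of the observed sequence is P(data|H) = 0.735·0.735 = 0.54022 and P(data|¬H) = 0.126·0.126 = 0.015876.
Bayes: P(H|data) = 0.155·0.54022 / (0.155·0.54022 + 0.845·0.015876) = 0.083735/0.097150 = 0.8619.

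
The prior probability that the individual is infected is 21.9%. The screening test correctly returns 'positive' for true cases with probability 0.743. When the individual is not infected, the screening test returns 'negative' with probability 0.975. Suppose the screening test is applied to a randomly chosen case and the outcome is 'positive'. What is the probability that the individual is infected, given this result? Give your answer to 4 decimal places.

P(H | E) ≈ 0.8929

Let H be the event that the individual is infected. P(H) = 0.219, so P(¬H) = 0.781. With E the 'positive' result, P(E|H) = 0.743 and P(E|¬H) = 0.025.
P(E) = 0.743·0.219 + 0.025·0.781 = 0.16272 + 0.019525 = 0.18224.
By Bayes' theorem, P(H|E) = 0.16272 / 0.18224 = 0.8929.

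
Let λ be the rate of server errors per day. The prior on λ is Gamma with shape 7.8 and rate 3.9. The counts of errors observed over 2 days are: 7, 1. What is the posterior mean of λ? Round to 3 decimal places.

Total count ∑xᵢ = 8 over n = 2 days.
Gamma is conjugate to the Poisson likelihood: posterior is Gamma(shape = 7.8+8 = 15.8, rate = 3.9+2 = 5.9).
E[λ | data] = 15.8/5.9 = 2.678.

Posterior mean ≈ 2.678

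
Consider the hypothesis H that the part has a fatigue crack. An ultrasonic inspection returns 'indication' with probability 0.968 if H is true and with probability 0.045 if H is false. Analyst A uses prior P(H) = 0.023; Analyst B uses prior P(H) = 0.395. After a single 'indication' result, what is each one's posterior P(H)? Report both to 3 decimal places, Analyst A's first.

Analyst A: 0.336; Analyst B: 0.934

The likelihood ratio for an 'indication' result is 0.968/0.045 = 21.511.
Analyst A: prior odds 0.023/0.977 = 0.023541; posterior odds 0.50640; posterior probability 0.336.
Analyst B: prior odds 0.395/0.605 = 0.65289; posterior odds 14.044; posterior probability 0.934.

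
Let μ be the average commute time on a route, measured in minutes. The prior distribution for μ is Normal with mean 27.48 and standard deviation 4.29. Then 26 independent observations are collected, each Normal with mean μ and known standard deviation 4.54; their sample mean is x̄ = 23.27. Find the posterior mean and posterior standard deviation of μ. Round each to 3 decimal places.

With known σ, the Normal prior is conjugate. Weight on the data is w = (n/σ²)/(n/σ² + 1/τ₀²) = 1.26143/(1.26143+0.0543357) = 0.95870.
Posterior mean = w·x̄ + (1−w)·μ₀ = 0.95870·23.27 + 0.041296·27.48 = 23.444. Posterior variance = 1/(1.26143+0.0543357) = 0.760016, so SD = 0.872.

Posterior mean ≈ 23.444; posterior SD ≈ 0.872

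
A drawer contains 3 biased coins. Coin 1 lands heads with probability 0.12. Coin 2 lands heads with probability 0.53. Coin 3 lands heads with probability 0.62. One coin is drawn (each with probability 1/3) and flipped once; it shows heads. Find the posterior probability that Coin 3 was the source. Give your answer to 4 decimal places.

P(heads|C1) = 0.12; P(heads|C2) = 0.53; P(heads|C3) = 0.62.
Prior × likelihood for each source: 0.333333·0.12=0.04000, 0.333333·0.53=0.1767, 0.333333·0.62=0.2067. Summing gives P(heads) = 0.42333.
P(Coin 3 | heads) = 0.2067 / 0.42333 = 0.4882.

Posterior probability ≈ 0.4882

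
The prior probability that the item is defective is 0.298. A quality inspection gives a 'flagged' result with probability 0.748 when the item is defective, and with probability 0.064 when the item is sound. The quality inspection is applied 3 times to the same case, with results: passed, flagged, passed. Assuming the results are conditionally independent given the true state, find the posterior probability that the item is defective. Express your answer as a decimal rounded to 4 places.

Let H be the event that the item is defective; start with P(H) = 0.298. P('flagged'|H) = 0.748, P('flagged'|¬H) = 0.064.
Update on result 1 ('passed'): P(H) ← 0.252·0.2980 / (0.252·0.2980 + 0.936·0.7020) = 0.075096/0.73217 = 0.1026.
Update on result 2 ('flagged'): P(H) ← 0.748·0.1026 / (0.748·0.1026 + 0.064·0.8974) = 0.076720/0.13416 = 0.5719.
Update on result 3 ('passed'): P(H) ← 0.252·0.5719 / (0.252·0.5719 + 0.936·0.4281) = 0.14411/0.54484 = 0.2645.

Posterior P(H) ≈ 0.2645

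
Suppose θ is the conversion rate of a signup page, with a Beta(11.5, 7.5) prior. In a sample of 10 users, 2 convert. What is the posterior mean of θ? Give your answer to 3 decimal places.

The binomial likelihood is conjugate to the Beta prior: with 2 successes and 8 failures, the posterior is Beta(11.5+2, 7.5+8) = Beta(13.5, 15.5).
Posterior mean = α/(α+β) = 13.5/29 = 0.466.

Posterior mean ≈ 0.466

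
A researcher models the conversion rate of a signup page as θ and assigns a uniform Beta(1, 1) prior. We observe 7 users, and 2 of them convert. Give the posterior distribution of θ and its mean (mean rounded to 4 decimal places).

Posterior: Beta(3, 6); mean ≈ 0.3333

The binomial likelihood is conjugate to the Beta prior: with 2 successes and 5 failures, the posterior is Beta(1+2, 1+5) = Beta(3, 6).
E[θ | data] = 3/(3+6) = 0.3333.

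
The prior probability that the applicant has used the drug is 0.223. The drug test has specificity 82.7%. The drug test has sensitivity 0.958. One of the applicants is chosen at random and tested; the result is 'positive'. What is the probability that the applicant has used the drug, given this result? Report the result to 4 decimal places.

P(H | E) ≈ 0.6138

Write H for 'the applicant has used the drug'. Prior odds H:¬H = 0.223/0.777 = 0.28700. For the 'positive' outcome, the likelihood ratio is 0.958/0.173 = 5.5376.
Posterior odds = 0.28700 × 5.5376 = 1.5893, so P(H|E) = 1.5893/(1+1.5893) = 0.6138.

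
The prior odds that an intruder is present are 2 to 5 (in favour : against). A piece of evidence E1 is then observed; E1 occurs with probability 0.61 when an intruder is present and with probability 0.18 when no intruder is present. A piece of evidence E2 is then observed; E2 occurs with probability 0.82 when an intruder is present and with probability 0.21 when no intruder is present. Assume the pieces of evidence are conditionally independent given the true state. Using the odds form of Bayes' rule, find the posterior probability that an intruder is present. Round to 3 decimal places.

Prior odds = 2/5 = 0.40000. In log-odds, ln(0.40000) = -0.91629.
Add log likelihood ratios: ln(3.3889) + ln(3.9048) = 2.5827.
Posterior log-odds = 1.6664, so posterior odds = exp(1.6664) = 5.2931. Converting, P(H|E) = 5.2931/6.2931 = 0.841.

Posterior probability ≈ 0.841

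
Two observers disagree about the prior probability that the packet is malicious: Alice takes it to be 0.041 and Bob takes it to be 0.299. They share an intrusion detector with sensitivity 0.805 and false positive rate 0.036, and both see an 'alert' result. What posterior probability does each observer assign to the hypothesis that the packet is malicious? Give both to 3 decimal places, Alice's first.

P('+'|H) = 0.805, P('+'|¬H) = 0.036.
Alice: numerator 0.805·0.041 = 0.033005; evidence = 0.033005+0.036·0.959 = 0.067529; posterior = 0.489.
Bob: numerator 0.805·0.299 = 0.24069; evidence = 0.24069+0.036·0.701 = 0.26593; posterior = 0.905.

Alice: 0.489; Bob: 0.905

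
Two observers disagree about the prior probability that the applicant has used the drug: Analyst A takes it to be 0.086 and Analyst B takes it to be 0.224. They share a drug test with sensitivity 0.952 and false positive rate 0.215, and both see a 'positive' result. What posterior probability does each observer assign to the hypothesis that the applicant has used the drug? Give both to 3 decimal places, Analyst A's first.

The likelihood ratio for a 'positive' result is 0.952/0.215 = 4.4279.
Analyst A: prior odds 0.086/0.914 = 0.094092; posterior odds 0.41663; posterior probability 0.294.
Analyst B: prior odds 0.224/0.776 = 0.28866; posterior odds 1.2782; posterior probability 0.561.

Analyst A: 0.294; Analyst B: 0.561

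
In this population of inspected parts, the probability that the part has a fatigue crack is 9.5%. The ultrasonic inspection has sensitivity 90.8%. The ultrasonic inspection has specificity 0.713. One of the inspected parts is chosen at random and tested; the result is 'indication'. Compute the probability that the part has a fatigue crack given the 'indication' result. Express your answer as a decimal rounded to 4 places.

Write H for 'the part has a fatigue crack'. Prior odds H:¬H = 0.095/0.905 = 0.10497. For the 'indication' outcome, the likelihood ratio is 0.908/0.287 = 3.1638.
Posterior odds = 0.10497 × 3.1638 = 0.33211, so P(H|E) = 0.33211/(1+0.33211) = 0.2493.

P(H | E) ≈ 0.2493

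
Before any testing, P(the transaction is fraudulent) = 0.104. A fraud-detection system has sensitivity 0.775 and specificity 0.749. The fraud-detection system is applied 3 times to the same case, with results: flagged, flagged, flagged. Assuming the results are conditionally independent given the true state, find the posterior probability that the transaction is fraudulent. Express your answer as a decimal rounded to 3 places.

Let H be the event that the transaction is fraudulent; start with P(H) = 0.104. P('flagged'|H) = 0.775, P('flagged'|¬H) = 0.251.
Update on result 1 ('flagged'): P(H) ← 0.775·0.1040 / (0.775·0.1040 + 0.251·0.8960) = 0.080600/0.30550 = 0.2638.
Update on result 2 ('flagged'): P(H) ← 0.775·0.2638 / (0.775·0.2638 + 0.251·0.7362) = 0.20447/0.38925 = 0.5253.
Update on result 3 ('flagged'): P(H) ← 0.775·0.5253 / (0.775·0.5253 + 0.251·0.4747) = 0.40710/0.52626 = 0.7736.

Posterior P(H) ≈ 0.774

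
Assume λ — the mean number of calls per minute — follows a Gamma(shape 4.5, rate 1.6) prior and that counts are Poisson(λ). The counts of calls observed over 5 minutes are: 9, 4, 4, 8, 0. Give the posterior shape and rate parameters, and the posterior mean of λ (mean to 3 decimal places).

Posterior: Gamma(shape=29.5, rate=6.6); mean ≈ 4.470

The Poisson likelihood adds the total count to the shape and the number of exposure periods to the rate. Here ∑xᵢ = 25 and n = 5, so shape 4.5→29.5 and rate 1.6→6.6.
Posterior mean = shape/rate = 29.5/6.6 = 4.470.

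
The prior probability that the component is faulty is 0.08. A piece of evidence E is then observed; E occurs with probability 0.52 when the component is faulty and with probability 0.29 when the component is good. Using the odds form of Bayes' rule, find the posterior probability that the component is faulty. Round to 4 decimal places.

Prior odds = 0.08/(1−0.08) = 0.086957.
Likelihood ratio for E = 0.52/0.29 = 1.7931.
Posterior odds = prior odds × LR = 0.15592.
Posterior probability = odds/(1+odds) = 0.15592/1.1559 = 0.1349.

Posterior probability ≈ 0.1349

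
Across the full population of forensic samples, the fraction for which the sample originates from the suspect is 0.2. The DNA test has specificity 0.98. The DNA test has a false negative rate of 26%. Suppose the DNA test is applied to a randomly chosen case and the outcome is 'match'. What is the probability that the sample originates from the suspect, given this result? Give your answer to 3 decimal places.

Let H be the event that the sample originates from the suspect. P(H) = 0.2, so P(¬H) = 0.8. With E the 'match' result, P(E|H) = 0.74 and P(E|¬H) = 0.02.
P(E) = 0.74·0.2 + 0.02·0.8 = 0.14800 + 0.016000 = 0.16400.
By Bayes' theorem, P(H|E) = 0.14800 / 0.16400 = 0.902.

P(H | E) ≈ 0.902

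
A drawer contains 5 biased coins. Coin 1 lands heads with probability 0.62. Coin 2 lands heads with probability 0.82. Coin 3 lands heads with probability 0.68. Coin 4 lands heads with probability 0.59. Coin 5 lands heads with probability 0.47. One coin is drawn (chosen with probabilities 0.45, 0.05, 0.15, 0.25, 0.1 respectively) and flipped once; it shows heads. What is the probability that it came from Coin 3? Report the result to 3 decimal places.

Posterior probability ≈ 0.165

P(heads|C1) = 0.62; P(heads|C2) = 0.82; P(heads|C3) = 0.68; P(heads|C4) = 0.59; P(heads|C5) = 0.47.
Prior × likelihood for each source: 0.45·0.62=0.2790, 0.05·0.82=0.04100, 0.15·0.68=0.1020, 0.25·0.59=0.1475, 0.1·0.47=0.04700. Summing gives P(heads) = 0.61650.
P(Coin 3 | heads) = 0.1020 / 0.61650 = 0.165.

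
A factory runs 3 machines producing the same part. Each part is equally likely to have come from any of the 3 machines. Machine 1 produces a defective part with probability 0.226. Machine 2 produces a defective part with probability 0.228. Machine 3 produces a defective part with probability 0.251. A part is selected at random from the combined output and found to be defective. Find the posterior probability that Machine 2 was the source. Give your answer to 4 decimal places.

Posterior probability ≈ 0.3234

Tabulate prior·likelihood by source: [1] prior 0.333333, lik 0.226, product 0.07533; [2] prior 0.333333, lik 0.228, product 0.07600; [3] prior 0.333333, lik 0.251, product 0.08367.
Normalizing constant = 0.23500; the posterior for Machine 2 is its product over the sum, 0.07600/0.23500 = 0.3234.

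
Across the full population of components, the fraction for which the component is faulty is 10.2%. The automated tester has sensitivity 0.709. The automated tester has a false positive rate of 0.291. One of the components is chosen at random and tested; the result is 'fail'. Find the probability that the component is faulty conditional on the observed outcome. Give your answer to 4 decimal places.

Let H be the event that the component is faulty. P(H) = 0.102, so P(¬H) = 0.898. With E the 'fail' result, P(E|H) = 0.709 and P(E|¬H) = 0.291.
P(E) = 0.709·0.102 + 0.291·0.898 = 0.072318 + 0.26132 = 0.33364.
By Bayes' theorem, P(H|E) = 0.072318 / 0.33364 = 0.2168.

P(H | E) ≈ 0.2168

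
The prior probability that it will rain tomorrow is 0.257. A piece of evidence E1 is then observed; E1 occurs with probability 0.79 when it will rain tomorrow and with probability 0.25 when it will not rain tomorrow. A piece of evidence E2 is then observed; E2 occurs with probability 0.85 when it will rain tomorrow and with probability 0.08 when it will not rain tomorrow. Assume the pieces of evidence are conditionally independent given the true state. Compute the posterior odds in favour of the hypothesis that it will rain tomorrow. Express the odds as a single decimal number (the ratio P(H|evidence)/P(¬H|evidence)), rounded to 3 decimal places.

Posterior odds ≈ 11.613

Prior odds = 0.257/(1−0.257) = 0.34590. In log-odds, ln(0.34590) = -1.0616.
Add log likelihood ratios: ln(3.1600) + ln(10.625) = 3.5138.
Posterior log-odds = 2.4522, so posterior odds = exp(2.4522) = 11.613.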